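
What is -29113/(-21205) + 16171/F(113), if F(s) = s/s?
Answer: 342935168/21205 ≈ 16172.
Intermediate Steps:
F(s) = 1
-29113/(-21205) + 16171/F(113) = -29113/(-21205) + 16171/1 = -29113*(-1/21205) + 16171*1 = 29113/21205 + 16171 = 342935168/21205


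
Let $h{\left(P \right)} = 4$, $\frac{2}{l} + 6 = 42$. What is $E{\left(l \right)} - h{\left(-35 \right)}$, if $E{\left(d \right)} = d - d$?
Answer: $-4$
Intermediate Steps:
$l = \frac{1}{18}$ ($l = \frac{2}{-6 + 42} = \frac{2}{36} = 2 \cdot \frac{1}{36} = \frac{1}{18} \approx 0.055556$)
$E{\left(d \right)} = 0$
$E{\left(l \right)} - h{\left(-35 \right)} = 0 - 4 = -4$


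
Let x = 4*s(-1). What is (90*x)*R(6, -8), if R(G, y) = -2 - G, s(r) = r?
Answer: 2880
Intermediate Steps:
x = -4 (x = 4*(-1) = -4)
(90*x)*R(6, -8) = (90*(-4))*(-2 - 1*6) = -360*(-2 - 6) = -360*(-8) = 2880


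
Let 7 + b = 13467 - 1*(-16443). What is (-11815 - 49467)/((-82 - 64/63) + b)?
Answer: -3860766/1878659 ≈ -2.0551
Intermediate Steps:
b = 29903 (b = -7 + (13467 - 1*(-16443)) = -7 + (13467 + 16443) = -7 + 29910 = 29903)
(-11815 - 49467)/((-82 - 64/63) + b) = (-11815 - 49467)/((-82 - 64/63) + 29903) = -61282/((-82 - 64*1/63) + 29903) = -61282/((-82 - 64/63) + 29903) = -61282/(-5230/63 + 29903) = -61282/1878659/63 = -61282*63/1878659 = -3860766/1878659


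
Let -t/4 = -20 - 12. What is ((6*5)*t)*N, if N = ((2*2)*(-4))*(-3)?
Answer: 184320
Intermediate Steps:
t = 128 (t = -4*(-20 - 12) = -4*(-32) = 128)
N = 48 (N = (4*(-4))*(-3) = -16*(-3) = 48)
((6*5)*t)*N = ((6*5)*128)*48 = (30*128)*48 = 3840*48 = 184320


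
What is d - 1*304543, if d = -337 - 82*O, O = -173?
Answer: -290694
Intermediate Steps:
d = 13849 (d = -337 - 82*(-173) = -337 + 14186 = 13849)
d - 1*304543 = 13849 - 1*304543 = 13849 - 304543 = -290694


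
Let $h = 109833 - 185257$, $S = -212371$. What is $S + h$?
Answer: $-287795$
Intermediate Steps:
$h = -75424$ ($h = 109833 - 185257 = -75424$)
$S + h = -212371 - 75424 = -287795$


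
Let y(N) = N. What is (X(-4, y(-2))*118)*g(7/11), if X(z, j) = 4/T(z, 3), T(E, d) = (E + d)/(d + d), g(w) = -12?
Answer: 33984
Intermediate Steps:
T(E, d) = (E + d)/(2*d) (T(E, d) = (E + d)/((2*d)) = (E + d)*(1/(2*d)) = (E + d)/(2*d))
X(z, j) = 4/(½ + z/6) (X(z, j) = 4/(((½)*(z + 3)/3)) = 4/(((½)*(⅓)*(3 + z))) = 4/(½ + z/6))
(X(-4, y(-2))*118)*g(7/11) = ((24/(3 - 4))*118)*(-12) = ((24/(-1))*118)*(-12) = ((24*(-1))*118)*(-12) = -24*118*(-12) = -2832*(-12) = 33984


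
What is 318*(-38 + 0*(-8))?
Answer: -12084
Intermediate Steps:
318*(-38 + 0*(-8)) = 318*(-38 + 0) = 318*(-38) = -12084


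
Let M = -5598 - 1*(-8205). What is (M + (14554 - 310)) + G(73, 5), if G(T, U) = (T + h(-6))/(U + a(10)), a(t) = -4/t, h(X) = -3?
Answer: 387923/23 ≈ 16866.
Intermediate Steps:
M = 2607 (M = -5598 + 8205 = 2607)
G(T, U) = (-3 + T)/(-⅖ + U) (G(T, U) = (T - 3)/(U - 4/10) = (-3 + T)/(U - 4*⅒) = (-3 + T)/(U - ⅖) = (-3 + T)/(-⅖ + U))
(M + (14554 - 310)) + G(73, 5) = (2607 + (14554 - 310)) + 5*(-3 + 73)/(-2 + 5*5) = (2607 + 14244) + 5*70/(-2 + 25) = 16851 + 5*70/23 = 16851 + 5*(1/23)*70 = 16851 + 350/23 = 387923/23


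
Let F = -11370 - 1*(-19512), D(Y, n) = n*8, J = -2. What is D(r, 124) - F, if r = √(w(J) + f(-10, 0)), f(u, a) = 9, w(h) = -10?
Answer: -7150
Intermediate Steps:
r = I (r = √(-10 + 9) = √(-1) = I ≈ 1.0*I)
D(Y, n) = 8*n
F = 8142 (F = -11370 + 19512 = 8142)
D(r, 124) - F = 8*124 - 1*8142 = 992 - 8142 = -7150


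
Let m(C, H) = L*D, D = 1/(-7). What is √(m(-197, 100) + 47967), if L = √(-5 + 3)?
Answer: √(2350383 - 7*I*√2)/7 ≈ 219.01 - 0.00046123*I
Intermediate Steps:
L = I*√2 (L = √(-2) = I*√2 ≈ 1.4142*I)
D = -⅐ ≈ -0.14286
m(C, H) = -I*√2/7 (m(C, H) = (I*√2)*(-⅐) = -I*√2/7)
√(m(-197, 100) + 47967) = √(-I*√2/7 + 47967) = √(47967 - I*√2/7)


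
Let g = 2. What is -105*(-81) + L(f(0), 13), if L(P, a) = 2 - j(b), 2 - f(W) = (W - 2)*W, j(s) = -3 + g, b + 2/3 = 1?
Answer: 8508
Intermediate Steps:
b = ⅓ (b = -⅔ + 1 = ⅓ ≈ 0.33333)
j(s) = -1 (j(s) = -3 + 2 = -1)
f(W) = 2 - W*(-2 + W) (f(W) = 2 - (W - 2)*W = 2 - (-2 + W)*W = 2 - W*(-2 + W))
L(P, a) = 3 (L(P, a) = 2 - 1*(-1) = 2 + 1 = 3)
-105*(-81) + L(f(0), 13) = -105*(-81) + 3 = 8505 + 3 = 8508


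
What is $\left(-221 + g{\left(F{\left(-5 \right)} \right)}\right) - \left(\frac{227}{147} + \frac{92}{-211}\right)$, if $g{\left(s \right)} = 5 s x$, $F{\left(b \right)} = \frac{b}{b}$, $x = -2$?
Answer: $- \frac{7199300}{31017} \approx -232.11$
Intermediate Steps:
$F{\left(b \right)} = 1$
$g{\left(s \right)} = - 10 s$ ($g{\left(s \right)} = 5 s \left(-2\right) = - 10 s$)
$\left(-221 + g{\left(F{\left(-5 \right)} \right)}\right) - \left(\frac{227}{147} + \frac{92}{-211}\right) = \left(-221 - 10\right) - \left(\frac{227}{147} + \frac{92}{-211}\right) = \left(-221 - 10\right) - \left(227 \cdot \frac{1}{147} + 92 \left(- \frac{1}{211}\right)\right) = -231 - \left(\frac{227}{147} - \frac{92}{211}\right) = -231 - \frac{34373}{31017} = - \frac{7199300}{31017}$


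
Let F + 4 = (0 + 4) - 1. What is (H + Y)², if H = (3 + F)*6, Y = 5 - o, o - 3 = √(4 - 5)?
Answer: (14 - I)² ≈ 195.0 - 28.0*I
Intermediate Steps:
o = 3 + I (o = 3 + √(4 - 5) = 3 + √(-1) = 3 + I ≈ 3.0 + 1.0*I)
F = -1 (F = -4 + ((0 + 4) - 1) = -4 + (4 - 1) = -4 + 3 = -1)
Y = 2 - I (Y = 5 - (3 + I) = 5 + (-3 - I) = 2 - I ≈ 2.0 - 1.0*I)
H = 12 (H = (3 - 1)*6 = 2*6 = 12)
(H + Y)² = (12 + (2 - I))² = (14 - I)²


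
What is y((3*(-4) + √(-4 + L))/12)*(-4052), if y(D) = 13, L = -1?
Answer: -52676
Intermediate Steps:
y((3*(-4) + √(-4 + L))/12)*(-4052) = 13*(-4052) = -52676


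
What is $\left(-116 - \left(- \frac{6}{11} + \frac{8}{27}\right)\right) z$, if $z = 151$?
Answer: $- \frac{5191078}{297} \approx -17478.0$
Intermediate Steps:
$\left(-116 - \left(- \frac{6}{11} + \frac{8}{27}\right)\right) z = \left(-116 - \left(- \frac{6}{11} + \frac{8}{27}\right)\right) 151 = \left(-116 - - \frac{74}{297}\right) 151 = \left(-116 + \left(\frac{6}{11} - \frac{8}{27}\right)\right) 151 = \left(-116 + \frac{74}{297}\right) 151 = \left(- \frac{34378}{297}\right) 151 = - \frac{5191078}{297}$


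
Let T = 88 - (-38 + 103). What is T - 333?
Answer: -310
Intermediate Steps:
T = 23 (T = 88 - 1*65 = 88 - 65 = 23)
T - 333 = 23 - 333 = -310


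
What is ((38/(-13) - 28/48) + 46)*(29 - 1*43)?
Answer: -46403/78 ≈ -594.91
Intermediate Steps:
((38/(-13) - 28/48) + 46)*(29 - 1*43) = ((38*(-1/13) - 28*1/48) + 46)*(29 - 43) = ((-38/13 - 7/12) + 46)*(-14) = (-547/156 + 46)*(-14) = (6629/156)*(-14) = -46403/78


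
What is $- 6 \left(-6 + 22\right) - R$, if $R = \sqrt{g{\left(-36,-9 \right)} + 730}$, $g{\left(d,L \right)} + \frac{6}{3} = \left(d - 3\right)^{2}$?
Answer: $-96 - \sqrt{2249} \approx -143.42$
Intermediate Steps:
$g{\left(d,L \right)} = -2 + \left(-3 + d\right)^{2}$ ($g{\left(d,L \right)} = -2 + \left(d - 3\right)^{2} = -2 + \left(-3 + d\right)^{2}$)
$R = \sqrt{2249}$ ($R = \sqrt{\left(-2 + \left(-3 - 36\right)^{2}\right) + 730} = \sqrt{\left(-2 + \left(-39\right)^{2}\right) + 730} = \sqrt{\left(-2 + 1521\right) + 730} = \sqrt{1519 + 730} = \sqrt{2249} \approx 47.424$)
$- 6 \left(-6 + 22\right) - R = - 6 \left(-6 + 22\right) - \sqrt{2249} = \left(-6\right) 16 - \sqrt{2249} = -96 - \sqrt{2249}$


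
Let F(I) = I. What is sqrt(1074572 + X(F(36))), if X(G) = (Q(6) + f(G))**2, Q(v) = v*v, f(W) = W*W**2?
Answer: 2*sqrt(545304359) ≈ 46704.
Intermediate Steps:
f(W) = W**3
Q(v) = v**2
X(G) = (36 + G**3)**2 (X(G) = (6**2 + G**3)**2 = (36 + G**3)**2)
sqrt(1074572 + X(F(36))) = sqrt(1074572 + (36 + 36**3)**2) = sqrt(1074572 + (36 + 46656)**2) = sqrt(1074572 + 46692**2) = sqrt(1074572 + 2180142864) = sqrt(2181217436) = 2*sqrt(545304359)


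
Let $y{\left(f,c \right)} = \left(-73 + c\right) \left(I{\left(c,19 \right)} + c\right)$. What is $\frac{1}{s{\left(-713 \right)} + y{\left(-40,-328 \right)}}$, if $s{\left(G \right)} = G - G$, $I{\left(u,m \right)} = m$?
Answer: $\frac{1}{123909} \approx 8.0704 \cdot 10^{-6}$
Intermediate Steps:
$s{\left(G \right)} = 0$
$y{\left(f,c \right)} = \left(-73 + c\right) \left(19 + c\right)$
$\frac{1}{s{\left(-713 \right)} + y{\left(-40,-328 \right)}} = \frac{1}{0 - \left(-16325 - 107584\right)} = \frac{1}{0 + \left(-1387 + 107584 + 17712\right)} = \frac{1}{0 + 123909} = \frac{1}{123909}$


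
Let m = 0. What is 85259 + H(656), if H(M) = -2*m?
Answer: 85259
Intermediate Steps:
H(M) = 0 (H(M) = -2*0 = 0)
85259 + H(656) = 85259 + 0 = 85259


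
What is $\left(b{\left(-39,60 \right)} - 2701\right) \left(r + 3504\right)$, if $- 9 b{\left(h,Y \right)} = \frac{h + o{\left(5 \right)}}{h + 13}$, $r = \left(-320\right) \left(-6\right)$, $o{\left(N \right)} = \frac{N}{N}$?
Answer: $- \frac{571393088}{39} \approx -1.4651 \cdot 10^{7}$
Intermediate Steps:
$o{\left(N \right)} = 1$
$r = 1920$
$b{\left(h,Y \right)} = - \frac{1 + h}{9 \left(13 + h\right)}$ ($b{\left(h,Y \right)} = - \frac{\left(h + 1\right) \frac{1}{h + 13}}{9} = - \frac{\left(1 + h\right) \frac{1}{13 + h}}{9} = - \frac{\frac{1}{13 + h} \left(1 + h\right)}{9} = - \frac{1 + h}{9 \left(13 + h\right)}$)
$\left(b{\left(-39,60 \right)} - 2701\right) \left(r + 3504\right) = \left(\frac{-1 - -39}{9 \left(13 - 39\right)} - 2701\right) \left(1920 + 3504\right) = \left(\frac{-1 + 39}{9 \left(-26\right)} - 2701\right) 5424 = \left(\frac{1}{9} \left(- \frac{1}{26}\right) 38 - 2701\right) 5424 = \left(- \frac{19}{117} - 2701\right) 5424 = \left(- \frac{316036}{117}\right) 5424 = - \frac{571393088}{39}$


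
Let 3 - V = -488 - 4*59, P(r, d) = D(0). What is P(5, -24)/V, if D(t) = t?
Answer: 0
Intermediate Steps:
P(r, d) = 0
V = 727 (V = 3 - (-488 - 4*59) = 3 - (-488 - 236) = 3 - 1*(-724) = 3 + 724 = 727)
P(5, -24)/V = 0/727 = 0*(1/727) = 0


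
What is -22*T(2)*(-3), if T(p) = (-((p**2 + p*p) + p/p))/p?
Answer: -297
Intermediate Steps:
T(p) = (-1 - 2*p**2)/p (T(p) = (-((p**2 + p**2) + 1))/p = (-(2*p**2 + 1))/p = (-(1 + 2*p**2))/p = (-1 - 2*p**2)/p)
-22*T(2)*(-3) = -22*(-1/2 - 2*2)*(-3) = -22*(-1*1/2 - 4)*(-3) = -22*(-1/2 - 4)*(-3) = -22*(-9/2)*(-3) = 99*(-3) = -297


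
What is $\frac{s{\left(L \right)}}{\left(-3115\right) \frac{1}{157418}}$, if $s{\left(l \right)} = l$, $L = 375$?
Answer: $- \frac{11806350}{623} \approx -18951.0$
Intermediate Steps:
$\frac{s{\left(L \right)}}{\left(-3115\right) \frac{1}{157418}} = \frac{375}{\left(-3115\right) \frac{1}{157418}} = \frac{375}{- \frac{3115}{157418}} = 375 \left(- \frac{157418}{3115}\right) = - \frac{11806350}{623}$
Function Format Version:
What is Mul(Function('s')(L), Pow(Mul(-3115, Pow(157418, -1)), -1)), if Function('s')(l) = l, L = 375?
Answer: Rational(-11806350, 623) ≈ -18951.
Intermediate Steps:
Mul(Function('s')(L), Pow(Mul(-3115, Pow(157418, -1)), -1)) = Mul(375, Pow(Mul(-3115, Pow(157418, -1)), -1)) = Mul(375, Pow(Mul(-3115, Rational(1, 157418)), -1)) = Mul(375, Pow(Rational(-3115, 157418), -1)) = Mul(375, Rational(-157418, 3115)) = Rational(-11806350, 623)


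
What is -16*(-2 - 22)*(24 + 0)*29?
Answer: 267264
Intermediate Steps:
-16*(-2 - 22)*(24 + 0)*29 = -(-384)*24*29 = -16*(-576)*29 = 9216*29 = 267264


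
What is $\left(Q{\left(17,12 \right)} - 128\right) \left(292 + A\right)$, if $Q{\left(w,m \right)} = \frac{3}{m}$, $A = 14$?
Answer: $- \frac{78183}{2} \approx -39092.0$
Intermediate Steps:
$\left(Q{\left(17,12 \right)} - 128\right) \left(292 + A\right) = \left(\frac{3}{12} - 128\right) \left(292 + 14\right) = \left(3 \cdot \frac{1}{12} - 128\right) 306 = \left(\frac{1}{4} - 128\right) 306 = \left(- \frac{511}{4}\right) 306 = - \frac{78183}{2}$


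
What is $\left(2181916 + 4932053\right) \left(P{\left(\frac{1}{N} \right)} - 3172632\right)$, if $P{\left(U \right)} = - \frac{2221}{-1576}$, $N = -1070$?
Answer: $- \frac{35570313177413859}{1576} \approx -2.257 \cdot 10^{13}$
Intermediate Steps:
$P{\left(U \right)} = \frac{2221}{1576}$ ($P{\left(U \right)} = \left(-2221\right) \left(- \frac{1}{1576}\right) = \frac{2221}{1576}$)
$\left(2181916 + 4932053\right) \left(P{\left(\frac{1}{N} \right)} - 3172632\right) = \left(2181916 + 4932053\right) \left(\frac{2221}{1576} - 3172632\right) = 7113969 \left(- \frac{5000065811}{1576}\right) = - \frac{35570313177413859}{1576}$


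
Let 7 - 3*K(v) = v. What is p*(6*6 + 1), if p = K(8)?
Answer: -37/3 ≈ -12.333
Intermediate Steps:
K(v) = 7/3 - v/3
p = -⅓ (p = 7/3 - ⅓*8 = 7/3 - 8/3 = -⅓ ≈ -0.33333)
p*(6*6 + 1) = -(6*6 + 1)/3 = -(36 + 1)/3 = -⅓*37 = -37/3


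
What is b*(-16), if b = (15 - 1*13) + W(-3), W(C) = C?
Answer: 16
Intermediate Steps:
b = -1 (b = (15 - 1*13) - 3 = (15 - 13) - 3 = 2 - 3 = -1)
b*(-16) = -1*(-16) = 16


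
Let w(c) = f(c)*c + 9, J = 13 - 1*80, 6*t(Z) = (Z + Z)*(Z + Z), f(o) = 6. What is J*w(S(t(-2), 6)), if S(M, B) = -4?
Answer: 1005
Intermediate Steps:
t(Z) = 2*Z²/3 (t(Z) = ((Z + Z)*(Z + Z))/6 = ((2*Z)*(2*Z))/6 = (4*Z²)/6 = 2*Z²/3)
J = -67 (J = 13 - 80 = -67)
w(c) = 9 + 6*c (w(c) = 6*c + 9 = 9 + 6*c)
J*w(S(t(-2), 6)) = -67*(9 + 6*(-4)) = -67*(9 - 24) = -67*(-15) = 1005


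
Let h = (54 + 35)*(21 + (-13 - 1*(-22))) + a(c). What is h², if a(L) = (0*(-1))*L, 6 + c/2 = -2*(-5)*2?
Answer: 7128900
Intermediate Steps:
c = 28 (c = -12 + 2*(-2*(-5)*2) = -12 + 2*(10*2) = -12 + 2*20 = -12 + 40 = 28)
a(L) = 0 (a(L) = 0*L = 0)
h = 2670 (h = (54 + 35)*(21 + (-13 - 1*(-22))) + 0 = 89*(21 + (-13 + 22)) + 0 = 89*(21 + 9) + 0 = 89*30 + 0 = 2670 + 0 = 2670)
h² = 2670² = 7128900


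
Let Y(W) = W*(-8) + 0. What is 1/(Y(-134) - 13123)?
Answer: -1/12051 ≈ -8.2981e-5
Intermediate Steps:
Y(W) = -8*W (Y(W) = -8*W + 0 = -8*W)
1/(Y(-134) - 13123) = 1/(-8*(-134) - 13123) = 1/(1072 - 13123) = 1/(-12051) = -1/12051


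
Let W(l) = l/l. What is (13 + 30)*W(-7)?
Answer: 43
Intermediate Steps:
W(l) = 1
(13 + 30)*W(-7) = (13 + 30)*1 = 43*1 = 43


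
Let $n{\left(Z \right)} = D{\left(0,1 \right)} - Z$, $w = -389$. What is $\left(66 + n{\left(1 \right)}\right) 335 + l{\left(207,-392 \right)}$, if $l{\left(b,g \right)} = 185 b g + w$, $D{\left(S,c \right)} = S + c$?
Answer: $-14989919$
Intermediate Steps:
$n{\left(Z \right)} = 1 - Z$ ($n{\left(Z \right)} = \left(0 + 1\right) - Z = 1 - Z$)
$l{\left(b,g \right)} = -389 + 185 b g$ ($l{\left(b,g \right)} = 185 b g - 389 = -389 + 185 b g$)
$\left(66 + n{\left(1 \right)}\right) 335 + l{\left(207,-392 \right)} = \left(66 + \left(1 - 1\right)\right) 335 + \left(-389 + 185 \cdot 207 \left(-392\right)\right) = \left(66 + \left(1 - 1\right)\right) 335 - 15012029 = \left(66 + 0\right) 335 - 15012029 = 66 \cdot 335 - 15012029 = 22110 - 15012029 = -14989919$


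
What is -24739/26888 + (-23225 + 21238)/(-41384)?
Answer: -30324135/34772906 ≈ -0.87206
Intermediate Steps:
-24739/26888 + (-23225 + 21238)/(-41384) = -24739*1/26888 - 1987*(-1/41384) = -24739/26888 + 1987/41384 = -30324135/34772906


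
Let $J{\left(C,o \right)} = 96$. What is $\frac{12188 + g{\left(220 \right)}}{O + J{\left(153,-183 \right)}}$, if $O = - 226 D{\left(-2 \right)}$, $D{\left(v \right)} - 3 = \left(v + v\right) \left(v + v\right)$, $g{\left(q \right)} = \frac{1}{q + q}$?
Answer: $- \frac{5362721}{1847120} \approx -2.9033$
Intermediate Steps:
$g{\left(q \right)} = \frac{1}{2 q}$
$D{\left(v \right)} = 3 + 4 v^{2}$ ($D{\left(v \right)} = 3 + \left(v + v\right) \left(v + v\right) = 3 + 2 v 2 v = 3 + 4 v^{2}$)
$O = -4294$ ($O = - 226 \left(3 + 4 \left(-2\right)^{2}\right) = - 226 \left(3 + 4 \cdot 4\right) = - 226 \left(3 + 16\right) = \left(-226\right) 19 = -4294$)
$\frac{12188 + g{\left(220 \right)}}{O + J{\left(153,-183 \right)}} = \frac{12188 + \frac{1}{2 \cdot 220}}{-4294 + 96} = \frac{12188 + \frac{1}{2} \cdot \frac{1}{220}}{-4198} = \left(12188 + \frac{1}{440}\right) \left(- \frac{1}{4198}\right) = \frac{5362721}{440} \left(- \frac{1}{4198}\right) = - \frac{5362721}{1847120}$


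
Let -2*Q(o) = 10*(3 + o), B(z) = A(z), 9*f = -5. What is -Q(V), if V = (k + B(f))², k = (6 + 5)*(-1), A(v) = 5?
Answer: 195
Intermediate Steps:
f = -5/9 (f = (⅑)*(-5) = -5/9 ≈ -0.55556)
B(z) = 5
k = -11 (k = 11*(-1) = -11)
V = 36 (V = (-11 + 5)² = (-6)² = 36)
Q(o) = -15 - 5*o (Q(o) = -5*(3 + o) = -(30 + 10*o)/2 = -15 - 5*o)
-Q(V) = -(-15 - 5*36) = -(-15 - 180) = -1*(-195) = 195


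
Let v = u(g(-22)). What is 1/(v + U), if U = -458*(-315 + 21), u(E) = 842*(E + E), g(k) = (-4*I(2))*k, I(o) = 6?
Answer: 1/1023804 ≈ 9.7675e-7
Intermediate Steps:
g(k) = -24*k (g(k) = (-4*6)*k = -24*k)
u(E) = 1684*E (u(E) = 842*(2*E) = 1684*E)
v = 889152 (v = 1684*(-24*(-22)) = 1684*528 = 889152)
U = 134652 (U = -458*(-294) = 134652)
1/(v + U) = 1/(889152 + 134652) = 1/1023804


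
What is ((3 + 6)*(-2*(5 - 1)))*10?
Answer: -720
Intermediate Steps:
((3 + 6)*(-2*(5 - 1)))*10 = (9*(-2*4))*10 = (9*(-8))*10 = -72*10 = -720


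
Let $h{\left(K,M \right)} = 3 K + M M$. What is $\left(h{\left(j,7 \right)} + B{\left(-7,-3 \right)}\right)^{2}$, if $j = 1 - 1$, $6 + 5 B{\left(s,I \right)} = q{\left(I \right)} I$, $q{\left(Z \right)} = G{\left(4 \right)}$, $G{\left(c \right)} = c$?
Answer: $\frac{51529}{25} \approx 2061.2$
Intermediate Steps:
$q{\left(Z \right)} = 4$
$B{\left(s,I \right)} = - \frac{6}{5} + \frac{4 I}{5}$
$j = 0$
$h{\left(K,M \right)} = M^{2} + 3 K$ ($h{\left(K,M \right)} = 3 K + M^{2} = M^{2} + 3 K$)
$\left(h{\left(j,7 \right)} + B{\left(-7,-3 \right)}\right)^{2} = \left(\left(7^{2} + 3 \cdot 0\right) + \left(- \frac{6}{5} + \frac{4}{5} \left(-3\right)\right)\right)^{2} = \left(\left(49 + 0\right) - \frac{18}{5}\right)^{2} = \left(49 - \frac{18}{5}\right)^{2} = \left(\frac{227}{5}\right)^{2} = \frac{51529}{25}$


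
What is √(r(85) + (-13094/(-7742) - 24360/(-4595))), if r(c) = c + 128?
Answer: √56818474942042/508207 ≈ 14.832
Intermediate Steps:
r(c) = 128 + c
√(r(85) + (-13094/(-7742) - 24360/(-4595))) = √((128 + 85) + (-13094/(-7742) - 24360/(-4595))) = √(213 + (-13094*(-1/7742) - 24360*(-1/4595))) = √(213 + (6547/3871 + 4872/919)) = √(213 + 24876205/3557449) = √(782612842/3557449) = √56818474942042/508207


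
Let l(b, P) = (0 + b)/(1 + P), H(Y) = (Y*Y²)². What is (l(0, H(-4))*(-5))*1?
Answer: 0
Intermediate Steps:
H(Y) = Y⁶ (H(Y) = (Y³)² = Y⁶)
l(b, P) = b/(1 + P)
(l(0, H(-4))*(-5))*1 = ((0/(1 + (-4)⁶))*(-5))*1 = ((0/(1 + 4096))*(-5))*1 = ((0/4097)*(-5))*1 = ((0*(1/4097))*(-5))*1 = (0*(-5))*1 = 0*1 = 0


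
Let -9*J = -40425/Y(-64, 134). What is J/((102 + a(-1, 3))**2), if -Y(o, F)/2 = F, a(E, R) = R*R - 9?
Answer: -13475/8364816 ≈ -0.0016109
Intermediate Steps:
a(E, R) = -9 + R**2 (a(E, R) = R**2 - 9 = -9 + R**2)
Y(o, F) = -2*F
J = -13475/804 (J = -(-13475)/(3*((-2*134))) = -(-13475)/(3*(-268)) = -(-13475)*(-1)/(3*268) = -1/9*40425/268 = -13475/804 ≈ -16.760)
J/((102 + a(-1, 3))**2) = -13475/(804*(102 + (-9 + 3**2))**2) = -13475/(804*(102 + (-9 + 9))**2) = -13475/(804*(102 + 0)**2) = -13475/(804*(102**2)) = -13475/804/10404 = -13475/804*1/10404 = -13475/8364816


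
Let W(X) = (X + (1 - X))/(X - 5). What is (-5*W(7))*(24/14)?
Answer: -30/7 ≈ -4.2857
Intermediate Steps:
W(X) = 1/(-5 + X)
(-5*W(7))*(24/14) = (-5/(-5 + 7))*(24/14) = (-5/2)*(24*(1/14)) = -5*½*(12/7) = -5/2*12/7 = -30/7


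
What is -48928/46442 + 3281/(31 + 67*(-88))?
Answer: -1174703/728295 ≈ -1.6129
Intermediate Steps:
-48928/46442 + 3281/(31 + 67*(-88)) = -48928*1/46442 + 3281/(31 - 5896) = -2224/2111 + 3281/(-5865) = -2224/2111 + 3281*(-1/5865) = -2224/2111 - 193/345 = -1174703/728295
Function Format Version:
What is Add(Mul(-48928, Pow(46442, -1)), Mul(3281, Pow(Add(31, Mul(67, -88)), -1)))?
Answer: Rational(-1174703, 728295) ≈ -1.6129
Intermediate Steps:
Add(Mul(-48928, Pow(46442, -1)), Mul(3281, Pow(Add(31, Mul(67, -88)), -1))) = Add(Mul(-48928, Rational(1, 46442)), Mul(3281, Pow(Add(31, -5896), -1))) = Add(Rational(-2224, 2111), Mul(3281, Pow(-5865, -1))) = Add(Rational(-2224, 2111), Mul(3281, Rational(-1, 5865))) = Add(Rational(-2224, 2111), Rational(-193, 345)) = Rational(-1174703, 728295)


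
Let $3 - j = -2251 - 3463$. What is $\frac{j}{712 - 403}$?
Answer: $\frac{5717}{309} \approx 18.502$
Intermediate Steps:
$j = 5717$ ($j = 3 - \left(-2251 - 3463\right) = 3 - -5714 = 3 + 5714 = 5717$)
$\frac{j}{712 - 403} = \frac{5717}{712 - 403} = \frac{5717}{309}$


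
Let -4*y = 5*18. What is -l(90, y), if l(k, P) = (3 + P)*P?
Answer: -1755/4 ≈ -438.75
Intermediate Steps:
y = -45/2 (y = -5*18/4 = -1/4*90 = -45/2 ≈ -22.500)
l(k, P) = P*(3 + P)
-l(90, y) = -(-45)*(3 - 45/2)/2 = -(-45)*(-39)/(2*2) = -1*1755/4 = -1755/4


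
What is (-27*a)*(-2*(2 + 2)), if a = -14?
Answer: -3024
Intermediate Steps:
(-27*a)*(-2*(2 + 2)) = (-27*(-14))*(-2*(2 + 2)) = 378*(-2*4) = 378*(-8) = -3024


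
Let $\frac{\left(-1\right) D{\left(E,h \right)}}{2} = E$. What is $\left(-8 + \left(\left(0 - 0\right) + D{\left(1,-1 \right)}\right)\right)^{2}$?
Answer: $100$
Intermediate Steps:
$D{\left(E,h \right)} = - 2 E$
$\left(-8 + \left(\left(0 - 0\right) + D{\left(1,-1 \right)}\right)\right)^{2} = \left(-8 + \left(\left(0 - 0\right) - 2\right)\right)^{2} = \left(-8 + \left(\left(0 + \left(-4 + 4\right)\right) - 2\right)\right)^{2} = \left(-8 + \left(\left(0 + 0\right) - 2\right)\right)^{2} = \left(-8 + \left(0 - 2\right)\right)^{2} = \left(-8 - 2\right)^{2} = \left(-10\right)^{2} = 100$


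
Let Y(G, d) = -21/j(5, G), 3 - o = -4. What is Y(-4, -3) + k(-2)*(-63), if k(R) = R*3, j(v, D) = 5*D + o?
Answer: 4935/13 ≈ 379.62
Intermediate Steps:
o = 7 (o = 3 - 1*(-4) = 3 + 4 = 7)
j(v, D) = 7 + 5*D (j(v, D) = 5*D + 7 = 7 + 5*D)
Y(G, d) = -21/(7 + 5*G)
k(R) = 3*R
Y(-4, -3) + k(-2)*(-63) = -21/(7 + 5*(-4)) + (3*(-2))*(-63) = -21/(7 - 20) - 6*(-63) = -21/(-13) + 378 = -21*(-1/13) + 378 = 21/13 + 378 = 4935/13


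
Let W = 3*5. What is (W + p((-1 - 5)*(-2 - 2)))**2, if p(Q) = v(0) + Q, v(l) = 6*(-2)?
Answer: 729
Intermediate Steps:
v(l) = -12
p(Q) = -12 + Q
W = 15
(W + p((-1 - 5)*(-2 - 2)))**2 = (15 + (-12 + (-1 - 5)*(-2 - 2)))**2 = (15 + (-12 - 6*(-4)))**2 = (15 + (-12 + 24))**2 = (15 + 12)**2 = 27**2 = 729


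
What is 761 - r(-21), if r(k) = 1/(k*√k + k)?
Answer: 351583/462 - I*√21/462 ≈ 761.0 - 0.009919*I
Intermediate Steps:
r(k) = 1/(k + k^(3/2)) (r(k) = 1/(k^(3/2) + k) = 1/(k + k^(3/2)))
761 - r(-21) = 761 - 1/(-21 + (-21)^(3/2)) = 761 - 1/(-21 - 21*I*√21)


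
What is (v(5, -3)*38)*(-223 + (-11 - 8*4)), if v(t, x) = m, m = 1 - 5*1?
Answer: 40432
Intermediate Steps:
m = -4 (m = 1 - 5 = -4)
v(t, x) = -4
(v(5, -3)*38)*(-223 + (-11 - 8*4)) = (-4*38)*(-223 + (-11 - 8*4)) = -152*(-223 + (-11 - 32)) = -152*(-223 - 43) = -152*(-266) = 40432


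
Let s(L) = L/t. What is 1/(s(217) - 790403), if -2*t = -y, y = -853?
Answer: -853/674214193 ≈ -1.2652e-6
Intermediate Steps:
t = -853/2 (t = -(-1)*(-853)/2 = -1/2*853 = -853/2 ≈ -426.50)
s(L) = -2*L/853 (s(L) = L/(-853/2) = L*(-2/853) = -2*L/853)
1/(s(217) - 790403) = 1/(-2/853*217 - 790403) = 1/(-434/853 - 790403) = 1/(-674214193/853) = -853/674214193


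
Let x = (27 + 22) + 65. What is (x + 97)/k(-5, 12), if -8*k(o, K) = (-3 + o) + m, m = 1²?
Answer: 1688/7 ≈ 241.14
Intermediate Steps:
m = 1
k(o, K) = ¼ - o/8 (k(o, K) = -((-3 + o) + 1)/8 = -(-2 + o)/8 = ¼ - o/8)
x = 114 (x = 49 + 65 = 114)
(x + 97)/k(-5, 12) = (114 + 97)/(¼ - ⅛*(-5)) = 211/(¼ + 5/8) = 211/(7/8) = 211*(8/7) = 1688/7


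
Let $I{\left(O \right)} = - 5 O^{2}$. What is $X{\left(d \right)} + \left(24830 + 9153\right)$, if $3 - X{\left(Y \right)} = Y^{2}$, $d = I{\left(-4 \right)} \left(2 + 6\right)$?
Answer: $-375614$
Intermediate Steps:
$d = -640$ ($d = - 5 \left(-4\right)^{2} \left(2 + 6\right) = \left(-5\right) 16 \cdot 8 = \left(-80\right) 8 = -640$)
$X{\left(Y \right)} = 3 - Y^{2}$
$X{\left(d \right)} + \left(24830 + 9153\right) = \left(3 - \left(-640\right)^{2}\right) + \left(24830 + 9153\right) = \left(3 - 409600\right) + 33983 = -409597 + 33983 = -375614$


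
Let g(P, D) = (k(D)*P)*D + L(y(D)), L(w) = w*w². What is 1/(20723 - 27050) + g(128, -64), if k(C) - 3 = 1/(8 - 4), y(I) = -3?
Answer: -168620878/6327 ≈ -26651.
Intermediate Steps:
k(C) = 13/4 (k(C) = 3 + 1/(8 - 4) = 3 + 1/4 = 3 + ¼ = 13/4)
L(w) = w³
g(P, D) = -27 + 13*D*P/4 (g(P, D) = (13*P/4)*D + (-3)³ = 13*D*P/4 - 27 = -27 + 13*D*P/4)
1/(20723 - 27050) + g(128, -64) = 1/(20723 - 27050) + (-27 + (13/4)*(-64)*128) = 1/(-6327) + (-27 - 26624) = -1/6327 - 26651 = -168620878/6327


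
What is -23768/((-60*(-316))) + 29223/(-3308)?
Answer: -39543289/3919980 ≈ -10.088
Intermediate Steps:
-23768/((-60*(-316))) + 29223/(-3308) = -23768/18960 + 29223*(-1/3308) = -23768*1/18960 - 29223/3308 = -2971/2370 - 29223/3308 = -39543289/3919980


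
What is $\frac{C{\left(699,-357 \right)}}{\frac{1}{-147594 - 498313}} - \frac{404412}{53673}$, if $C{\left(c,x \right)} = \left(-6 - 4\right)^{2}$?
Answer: $- \frac{1155592348504}{17891} \approx -6.4591 \cdot 10^{7}$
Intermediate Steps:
$C{\left(c,x \right)} = 100$ ($C{\left(c,x \right)} = \left(-10\right)^{2} = 100$)
$\frac{C{\left(699,-357 \right)}}{\frac{1}{-147594 - 498313}} - \frac{404412}{53673} = \frac{100}{\frac{1}{-147594 - 498313}} - \frac{404412}{53673} = \frac{100}{\frac{1}{-645907}} - \frac{134804}{17891} = \frac{100}{- \frac{1}{645907}} - \frac{134804}{17891} = 100 \left(-645907\right) - \frac{134804}{17891} = -64590700 - \frac{134804}{17891} = - \frac{1155592348504}{17891}$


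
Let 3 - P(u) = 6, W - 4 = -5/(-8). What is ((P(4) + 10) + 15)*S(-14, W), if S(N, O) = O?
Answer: 407/4 ≈ 101.75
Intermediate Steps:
W = 37/8 (W = 4 - 5/(-8) = 4 - 5*(-⅛) = 4 + 5/8 = 37/8 ≈ 4.6250)
P(u) = -3 (P(u) = 3 - 1*6 = 3 - 6 = -3)
((P(4) + 10) + 15)*S(-14, W) = ((-3 + 10) + 15)*(37/8) = (7 + 15)*(37/8) = 22*(37/8) = 407/4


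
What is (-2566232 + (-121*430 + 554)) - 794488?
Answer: -3412196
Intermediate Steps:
(-2566232 + (-121*430 + 554)) - 794488 = (-2566232 + (-52030 + 554)) - 794488 = (-2566232 - 51476) - 794488 = -2617708 - 794488 = -3412196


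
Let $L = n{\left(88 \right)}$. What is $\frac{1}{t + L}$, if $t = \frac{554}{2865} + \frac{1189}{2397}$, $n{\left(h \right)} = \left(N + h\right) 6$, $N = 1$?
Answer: $\frac{763045}{407992077} \approx 0.0018702$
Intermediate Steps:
$n{\left(h \right)} = 6 + 6 h$ ($n{\left(h \right)} = \left(1 + h\right) 6 = 6 + 6 h$)
$t = \frac{526047}{763045}$ ($t = 554 \cdot \frac{1}{2865} + 1189 \cdot \frac{1}{2397} = \frac{554}{2865} + \frac{1189}{2397} = \frac{526047}{763045} \approx 0.6894$)
$L = 534$ ($L = 6 + 6 \cdot 88 = 6 + 528 = 534$)
$\frac{1}{t + L} = \frac{1}{\frac{526047}{763045} + 534} = \frac{1}{\frac{407992077}{763045}} = \frac{763045}{407992077}$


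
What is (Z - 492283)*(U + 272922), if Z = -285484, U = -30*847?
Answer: -192506665704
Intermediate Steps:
U = -25410
(Z - 492283)*(U + 272922) = (-285484 - 492283)*(-25410 + 272922) = -777767*247512 = -192506665704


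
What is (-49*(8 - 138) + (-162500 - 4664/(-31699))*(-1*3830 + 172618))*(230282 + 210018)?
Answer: -382814770062400761400/31699 ≈ -1.2077e+16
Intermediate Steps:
(-49*(8 - 138) + (-162500 - 4664/(-31699))*(-1*3830 + 172618))*(230282 + 210018) = (-49*(-130) + (-162500 - 4664*(-1/31699))*(-3830 + 172618))*440300 = (6370 + (-162500 + 4664/31699)*168788)*440300 = (6370 - 5151082836/31699*168788)*440300 = (6370 - 869440969722768/31699)*440300 = -869440767800138/31699*440300 = -382814770062400761400/31699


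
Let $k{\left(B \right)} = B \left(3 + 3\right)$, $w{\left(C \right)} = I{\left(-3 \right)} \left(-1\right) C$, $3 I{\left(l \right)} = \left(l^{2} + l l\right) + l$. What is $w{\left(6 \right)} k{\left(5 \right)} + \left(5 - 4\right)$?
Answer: $-899$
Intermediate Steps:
$I{\left(l \right)} = \frac{l}{3} + \frac{2 l^{2}}{3}$ ($I{\left(l \right)} = \frac{\left(l^{2} + l l\right) + l}{3} = \frac{\left(l^{2} + l^{2}\right) + l}{3} = \frac{2 l^{2} + l}{3} = \frac{l + 2 l^{2}}{3} = \frac{l}{3} + \frac{2 l^{2}}{3}$)
$w{\left(C \right)} = - 5 C$ ($w{\left(C \right)} = \frac{1}{3} \left(-3\right) \left(1 + 2 \left(-3\right)\right) \left(-1\right) C = \frac{1}{3} \left(-3\right) \left(1 - 6\right) \left(-1\right) C = \frac{1}{3} \left(-3\right) \left(-5\right) \left(-1\right) C = 5 \left(-1\right) C = - 5 C$)
$k{\left(B \right)} = 6 B$ ($k{\left(B \right)} = B 6 = 6 B$)
$w{\left(6 \right)} k{\left(5 \right)} + \left(5 - 4\right) = \left(-5\right) 6 \cdot 6 \cdot 5 + \left(5 - 4\right) = \left(-30\right) 30 + 1 = -900 + 1 = -899$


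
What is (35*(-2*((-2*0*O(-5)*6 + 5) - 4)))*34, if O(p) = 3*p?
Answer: -2380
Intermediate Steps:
(35*(-2*((-2*0*O(-5)*6 + 5) - 4)))*34 = (35*(-2*((-2*0*(3*(-5))*6 + 5) - 4)))*34 = (35*(-2*((-2*0*(-15)*6 + 5) - 4)))*34 = (35*(-2*((-0*6 + 5) - 4)))*34 = (35*(-2*((-2*0 + 5) - 4)))*34 = (35*(-2*((0 + 5) - 4)))*34 = (35*(-2*(5 - 4)))*34 = (35*(-2*1))*34 = (35*(-2))*34 = -70*34 = -2380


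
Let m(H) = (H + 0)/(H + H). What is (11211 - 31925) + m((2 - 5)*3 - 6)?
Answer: -41427/2 ≈ -20714.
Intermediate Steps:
m(H) = ½ (m(H) = H/((2*H)) = H*(1/(2*H)) = ½)
(11211 - 31925) + m((2 - 5)*3 - 6) = (11211 - 31925) + ½ = -20714 + ½ = -41427/2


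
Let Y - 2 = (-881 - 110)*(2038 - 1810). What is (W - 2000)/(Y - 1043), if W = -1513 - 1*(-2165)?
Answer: 1348/226989 ≈ 0.0059386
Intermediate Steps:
W = 652 (W = -1513 + 2165 = 652)
Y = -225946 (Y = 2 + (-881 - 110)*(2038 - 1810) = 2 - 991*228 = 2 - 225948 = -225946)
(W - 2000)/(Y - 1043) = (652 - 2000)/(-225946 - 1043) = -1348/(-226989) = -1348*(-1/226989) = 1348/226989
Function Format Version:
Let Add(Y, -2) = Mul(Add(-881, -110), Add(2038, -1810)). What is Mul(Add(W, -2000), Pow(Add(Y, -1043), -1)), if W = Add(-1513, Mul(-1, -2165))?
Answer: Rational(1348, 226989) ≈ 0.0059386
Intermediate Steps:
W = 652 (W = Add(-1513, 2165) = 652)
Y = -225946 (Y = Add(2, Mul(Add(-881, -110), Add(2038, -1810))) = Add(2, Mul(-991, 228)) = Add(2, -225948) = -225946)
Mul(Add(W, -2000), Pow(Add(Y, -1043), -1)) = Mul(Add(652, -2000), Pow(Add(-225946, -1043), -1)) = Mul(-1348, Pow(-226989, -1)) = Mul(-1348, Rational(-1, 226989)) = Rational(1348, 226989)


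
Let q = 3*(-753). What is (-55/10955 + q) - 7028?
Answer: -20347828/2191 ≈ -9287.0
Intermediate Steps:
q = -2259
(-55/10955 + q) - 7028 = (-55/10955 - 2259) - 7028 = (-55*1/10955 - 2259) - 7028 = (-11/2191 - 2259) - 7028 = -4949480/2191 - 7028 = -20347828/2191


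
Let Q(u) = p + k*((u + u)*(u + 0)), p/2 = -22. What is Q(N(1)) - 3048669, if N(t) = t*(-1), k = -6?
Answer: -3048725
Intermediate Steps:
N(t) = -t
p = -44 (p = 2*(-22) = -44)
Q(u) = -44 - 12*u² (Q(u) = -44 - 6*(u + u)*(u + 0) = -44 - 6*2*u*u = -44 - 12*u²)
Q(N(1)) - 3048669 = (-44 - 12*(-1*1)²) - 3048669 = (-44 - 12*(-1)²) - 3048669 = (-44 - 12*1) - 3048669 = (-44 - 12) - 3048669 = -56 - 3048669 = -3048725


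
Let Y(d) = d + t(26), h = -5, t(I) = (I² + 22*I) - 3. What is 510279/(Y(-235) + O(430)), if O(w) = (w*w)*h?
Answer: -170093/307830 ≈ -0.55256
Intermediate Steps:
t(I) = -3 + I² + 22*I
Y(d) = 1245 + d (Y(d) = d + (-3 + 26² + 22*26) = d + (-3 + 676 + 572) = d + 1245 = 1245 + d)
O(w) = -5*w² (O(w) = (w*w)*(-5) = w²*(-5) = -5*w²)
510279/(Y(-235) + O(430)) = 510279/((1245 - 235) - 5*430²) = 510279/(1010 - 5*184900) = 510279/(1010 - 924500) = 510279/(-923490) = 510279*(-1/923490) = -170093/307830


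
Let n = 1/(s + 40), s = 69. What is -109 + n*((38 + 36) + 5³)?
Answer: -11682/109 ≈ -107.17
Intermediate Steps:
n = 1/109 (n = 1/(69 + 40) = 1/109 ≈ 0.0091743)
-109 + n*((38 + 36) + 5³) = -109 + ((38 + 36) + 5³)/109 = -109 + (74 + 125)/109 = -109 + (1/109)*199 = -109 + 199/109 = -11682/109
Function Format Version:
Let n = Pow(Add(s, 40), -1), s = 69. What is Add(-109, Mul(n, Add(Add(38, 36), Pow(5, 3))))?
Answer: Rational(-11682, 109) ≈ -107.17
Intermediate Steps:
n = Rational(1, 109) (n = Pow(Add(69, 40), -1) = Pow(109, -1) = Rational(1, 109) ≈ 0.0091743)
Add(-109, Mul(n, Add(Add(38, 36), Pow(5, 3)))) = Add(-109, Mul(Rational(1, 109), Add(Add(38, 36), Pow(5, 3)))) = Add(-109, Mul(Rational(1, 109), Add(74, 125))) = Add(-109, Mul(Rational(1, 109), 199)) = Add(-109, Rational(199, 109)) = Rational(-11682, 109)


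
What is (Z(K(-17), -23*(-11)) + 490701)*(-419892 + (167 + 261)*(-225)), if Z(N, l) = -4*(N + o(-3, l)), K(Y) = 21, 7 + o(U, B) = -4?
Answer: -253275282912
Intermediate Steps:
o(U, B) = -11 (o(U, B) = -7 - 4 = -11)
Z(N, l) = 44 - 4*N (Z(N, l) = -4*(N - 11) = -4*(-11 + N) = 44 - 4*N)
(Z(K(-17), -23*(-11)) + 490701)*(-419892 + (167 + 261)*(-225)) = ((44 - 4*21) + 490701)*(-419892 + (167 + 261)*(-225)) = ((44 - 84) + 490701)*(-419892 + 428*(-225)) = (-40 + 490701)*(-419892 - 96300) = 490661*(-516192) = -253275282912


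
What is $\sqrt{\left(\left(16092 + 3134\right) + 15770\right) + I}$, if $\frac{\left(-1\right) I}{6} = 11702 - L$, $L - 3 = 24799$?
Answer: $2 \sqrt{28399} \approx 337.04$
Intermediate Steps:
$L = 24802$ ($L = 3 + 24799 = 24802$)
$I = 78600$ ($I = - 6 \left(11702 - 24802\right) = \left(-6\right) \left(-13100\right) = 78600$)
$\sqrt{\left(\left(16092 + 3134\right) + 15770\right) + I} = \sqrt{\left(\left(16092 + 3134\right) + 15770\right) + 78600} = \sqrt{\left(19226 + 15770\right) + 78600} = \sqrt{34996 + 78600} = \sqrt{113596} = 2 \sqrt{28399}$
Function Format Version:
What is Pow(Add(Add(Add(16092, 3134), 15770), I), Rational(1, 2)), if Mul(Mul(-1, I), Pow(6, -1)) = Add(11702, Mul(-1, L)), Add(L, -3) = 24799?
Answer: Mul(2, Pow(28399, Rational(1, 2))) ≈ 337.04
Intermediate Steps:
L = 24802 (L = Add(3, 24799) = 24802)
I = 78600 (I = Mul(-6, Add(11702, Mul(-1, 24802))) = Mul(-6, Add(11702, -24802)) = Mul(-6, -13100) = 78600)
Pow(Add(Add(Add(16092, 3134), 15770), I), Rational(1, 2)) = Pow(Add(Add(Add(16092, 3134), 15770), 78600), Rational(1, 2)) = Pow(Add(Add(19226, 15770), 78600), Rational(1, 2)) = Pow(Add(34996, 78600), Rational(1, 2)) = Pow(113596, Rational(1, 2)) = Mul(2, Pow(28399, Rational(1, 2)))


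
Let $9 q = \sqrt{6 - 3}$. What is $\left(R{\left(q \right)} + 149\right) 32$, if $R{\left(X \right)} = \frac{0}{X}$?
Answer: $4768$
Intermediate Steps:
$q = \frac{\sqrt{3}}{9}$ ($q = \frac{\sqrt{6 - 3}}{9} = \frac{\sqrt{3}}{9} \approx 0.19245$)
$R{\left(X \right)} = 0$
$\left(R{\left(q \right)} + 149\right) 32 = \left(0 + 149\right) 32 = 149 \cdot 32 = 4768$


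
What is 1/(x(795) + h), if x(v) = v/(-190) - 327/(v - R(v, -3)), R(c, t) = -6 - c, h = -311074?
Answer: -532/165493703 ≈ -3.2146e-6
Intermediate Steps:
x(v) = -327/(6 + 2*v) - v/190 (x(v) = v/(-190) - 327/(v - (-6 - v)) = v*(-1/190) - 327/(v + (6 + v)) = -v/190 - 327/(6 + 2*v) = -327/(6 + 2*v) - v/190)
1/(x(795) + h) = 1/((-31065 - 1*795² - 3*795)/(190*(3 + 795)) - 311074) = 1/((1/190)*(-31065 - 1*632025 - 2385)/798 - 311074) = 1/((1/190)*(1/798)*(-31065 - 632025 - 2385) - 311074) = 1/((1/190)*(1/798)*(-665475) - 311074) = 1/(-2335/532 - 311074) = 1/(-165493703/532) = -532/165493703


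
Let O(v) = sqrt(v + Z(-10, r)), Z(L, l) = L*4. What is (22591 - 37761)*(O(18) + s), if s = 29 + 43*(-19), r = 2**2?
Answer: 11953960 - 15170*I*sqrt(22) ≈ 1.1954e+7 - 71154.0*I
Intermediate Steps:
r = 4
Z(L, l) = 4*L
s = -788 (s = 29 - 817 = -788)
O(v) = sqrt(-40 + v) (O(v) = sqrt(v + 4*(-10)) = sqrt(v - 40) = sqrt(-40 + v))
(22591 - 37761)*(O(18) + s) = (22591 - 37761)*(sqrt(-40 + 18) - 788) = -15170*(sqrt(-22) - 788) = -15170*(I*sqrt(22) - 788) = -15170*(-788 + I*sqrt(22)) = 11953960 - 15170*I*sqrt(22)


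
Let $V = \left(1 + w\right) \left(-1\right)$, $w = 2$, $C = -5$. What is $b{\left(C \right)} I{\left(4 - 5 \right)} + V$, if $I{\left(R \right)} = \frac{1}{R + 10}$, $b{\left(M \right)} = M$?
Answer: $- \frac{32}{9} \approx -3.5556$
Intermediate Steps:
$V = -3$ ($V = \left(1 + 2\right) \left(-1\right) = 3 \left(-1\right) = -3$)
$I{\left(R \right)} = \frac{1}{10 + R}$
$b{\left(C \right)} I{\left(4 - 5 \right)} + V = - \frac{5}{10 + \left(4 - 5\right)} - 3 = - \frac{5}{10 - 1} - 3 = - \frac{5}{9} - 3 = - \frac{32}{9}$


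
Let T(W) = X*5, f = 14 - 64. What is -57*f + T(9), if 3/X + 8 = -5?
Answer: 37035/13 ≈ 2848.8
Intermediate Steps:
f = -50
X = -3/13 (X = 3/(-8 - 5) = 3/(-13) = 3*(-1/13) = -3/13 ≈ -0.23077)
T(W) = -15/13 (T(W) = -3/13*5 = -15/13)
-57*f + T(9) = -57*(-50) - 15/13 = 2850 - 15/13 = 37035/13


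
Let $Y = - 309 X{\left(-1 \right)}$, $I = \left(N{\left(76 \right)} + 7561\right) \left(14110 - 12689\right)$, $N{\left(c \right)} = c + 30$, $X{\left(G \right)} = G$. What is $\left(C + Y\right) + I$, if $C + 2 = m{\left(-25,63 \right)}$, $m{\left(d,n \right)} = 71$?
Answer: $10895185$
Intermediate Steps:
$C = 69$ ($C = -2 + 71 = 69$)
$N{\left(c \right)} = 30 + c$
$I = 10894807$ ($I = \left(\left(30 + 76\right) + 7561\right) \left(14110 - 12689\right) = \left(106 + 7561\right) 1421 = 7667 \cdot 1421 = 10894807$)
$Y = 309$ ($Y = \left(-309\right) \left(-1\right) = 309$)
$\left(C + Y\right) + I = \left(69 + 309\right) + 10894807 = 378 + 10894807 = 10895185$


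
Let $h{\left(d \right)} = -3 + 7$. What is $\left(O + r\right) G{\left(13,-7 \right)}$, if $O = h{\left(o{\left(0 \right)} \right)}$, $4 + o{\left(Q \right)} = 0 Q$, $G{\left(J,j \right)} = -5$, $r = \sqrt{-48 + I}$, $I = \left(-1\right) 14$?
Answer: $-20 - 5 i \sqrt{62} \approx -20.0 - 39.37 i$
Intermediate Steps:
$I = -14$
$r = i \sqrt{62}$ ($r = \sqrt{-48 - 14} = \sqrt{-62} = i \sqrt{62} \approx 7.874 i$)
$o{\left(Q \right)} = -4$ ($o{\left(Q \right)} = -4 + 0 Q = -4 + 0 = -4$)
$h{\left(d \right)} = 4$
$O = 4$
$\left(O + r\right) G{\left(13,-7 \right)} = \left(4 + i \sqrt{62}\right) \left(-5\right) = -20 - 5 i \sqrt{62}$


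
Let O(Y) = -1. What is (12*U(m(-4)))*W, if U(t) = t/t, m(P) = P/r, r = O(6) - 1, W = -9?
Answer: -108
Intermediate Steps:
r = -2 (r = -1 - 1 = -2)
m(P) = -P/2 (m(P) = P/(-2) = P*(-½) = -P/2)
U(t) = 1
(12*U(m(-4)))*W = (12*1)*(-9) = 12*(-9) = -108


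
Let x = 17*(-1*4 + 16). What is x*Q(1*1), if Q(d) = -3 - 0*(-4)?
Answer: -612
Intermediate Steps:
Q(d) = -3 (Q(d) = -3 - 1*0 = -3 + 0 = -3)
x = 204 (x = 17*(-4 + 16) = 17*12 = 204)
x*Q(1*1) = 204*(-3) = -612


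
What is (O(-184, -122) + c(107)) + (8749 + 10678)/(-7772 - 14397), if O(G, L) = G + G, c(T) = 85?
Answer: -6293254/22169 ≈ -283.88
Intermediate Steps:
O(G, L) = 2*G
(O(-184, -122) + c(107)) + (8749 + 10678)/(-7772 - 14397) = (2*(-184) + 85) + (8749 + 10678)/(-7772 - 14397) = (-368 + 85) + 19427/(-22169) = -283 + 19427*(-1/22169) = -283 - 19427/22169 = -6293254/22169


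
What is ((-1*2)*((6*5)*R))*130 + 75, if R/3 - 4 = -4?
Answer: 75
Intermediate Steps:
R = 0 (R = 12 + 3*(-4) = 12 - 12 = 0)
((-1*2)*((6*5)*R))*130 + 75 = ((-1*2)*((6*5)*0))*130 + 75 = -60*0*130 + 75 = -2*0*130 + 75 = 0*130 + 75 = 0 + 75 = 75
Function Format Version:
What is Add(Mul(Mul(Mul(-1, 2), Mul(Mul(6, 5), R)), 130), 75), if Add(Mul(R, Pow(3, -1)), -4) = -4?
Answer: 75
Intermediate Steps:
R = 0 (R = Add(12, Mul(3, -4)) = Add(12, -12) = 0)
Add(Mul(Mul(Mul(-1, 2), Mul(Mul(6, 5), R)), 130), 75) = Add(Mul(Mul(Mul(-1, 2), Mul(Mul(6, 5), 0)), 130), 75) = Add(Mul(Mul(-2, Mul(30, 0)), 130), 75) = Add(Mul(Mul(-2, 0), 130), 75) = Add(Mul(0, 130), 75) = Add(0, 75) = 75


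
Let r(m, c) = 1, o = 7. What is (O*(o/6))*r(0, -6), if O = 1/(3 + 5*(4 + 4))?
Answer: 7/258 ≈ 0.027132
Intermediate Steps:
O = 1/43 (O = 1/(3 + 5*8) = 1/(3 + 40) = 1/43 ≈ 0.023256)
(O*(o/6))*r(0, -6) = ((7/6)/43)*1 = ((7*(1/6))/43)*1 = ((1/43)*(7/6))*1 = (7/258)*1 = 7/258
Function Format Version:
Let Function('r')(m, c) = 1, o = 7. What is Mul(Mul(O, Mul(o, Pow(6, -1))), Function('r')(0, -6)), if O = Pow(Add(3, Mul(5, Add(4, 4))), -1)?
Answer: Rational(7, 258) ≈ 0.027132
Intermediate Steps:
O = Rational(1, 43) (O = Pow(Add(3, Mul(5, 8)), -1) = Pow(Add(3, 40), -1) = Pow(43, -1) = Rational(1, 43) ≈ 0.023256)
Mul(Mul(O, Mul(o, Pow(6, -1))), Function('r')(0, -6)) = Mul(Mul(Rational(1, 43), Mul(7, Pow(6, -1))), 1) = Mul(Mul(Rational(1, 43), Mul(7, Rational(1, 6))), 1) = Mul(Mul(Rational(1, 43), Rational(7, 6)), 1) = Mul(Rational(7, 258), 1) = Rational(7, 258)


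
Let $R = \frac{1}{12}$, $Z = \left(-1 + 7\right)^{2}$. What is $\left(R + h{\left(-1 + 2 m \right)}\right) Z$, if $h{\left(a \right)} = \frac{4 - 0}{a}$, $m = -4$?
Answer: $-13$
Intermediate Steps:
$Z = 36$ ($Z = 6^{2} = 36$)
$R = \frac{1}{12} \approx 0.083333$
$h{\left(a \right)} = \frac{4}{a}$ ($h{\left(a \right)} = \frac{4 + 0}{a} = \frac{4}{a}$)
$\left(R + h{\left(-1 + 2 m \right)}\right) Z = \left(\frac{1}{12} + \frac{4}{-1 + 2 \left(-4\right)}\right) 36 = \left(\frac{1}{12} + \frac{4}{-1 - 8}\right) 36 = \left(\frac{1}{12} + \frac{4}{-9}\right) 36 = \left(\frac{1}{12} + 4 \left(- \frac{1}{9}\right)\right) 36 = \left(\frac{1}{12} - \frac{4}{9}\right) 36 = \left(- \frac{13}{36}\right) 36 = -13$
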